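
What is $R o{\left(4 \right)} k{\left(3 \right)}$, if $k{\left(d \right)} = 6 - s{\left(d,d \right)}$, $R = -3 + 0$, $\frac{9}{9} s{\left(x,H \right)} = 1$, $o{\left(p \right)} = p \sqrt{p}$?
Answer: $-120$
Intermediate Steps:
$o{\left(p \right)} = p^{\frac{3}{2}}$
$s{\left(x,H \right)} = 1$
$R = -3$
$k{\left(d \right)} = 5$ ($k{\left(d \right)} = 6 - 1 = 5$)
$R o{\left(4 \right)} k{\left(3 \right)} = - 3 \cdot 4^{\frac{3}{2}} \cdot 5 = \left(-3\right) 8 \cdot 5 = \left(-24\right) 5 = -120$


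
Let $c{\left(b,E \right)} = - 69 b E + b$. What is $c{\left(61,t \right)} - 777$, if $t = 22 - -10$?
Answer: $-135404$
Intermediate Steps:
$t = 32$ ($t = 22 + 10 = 32$)
$c{\left(b,E \right)} = b - 69 E b$ ($c{\left(b,E \right)} = - 69 E b + b = b - 69 E b$)
$c{\left(61,t \right)} - 777 = 61 \left(1 - 2208\right) - 777 = 61 \left(-2207\right) - 777 = -134627 - 777 = -135404$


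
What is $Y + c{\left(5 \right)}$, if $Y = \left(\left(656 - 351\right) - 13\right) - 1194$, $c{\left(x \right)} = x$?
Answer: $-897$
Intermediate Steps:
$Y = -902$ ($Y = \left(\left(656 - 351\right) - 13\right) - 1194 = \left(305 - 13\right) - 1194 = 292 - 1194 = -902$)
$Y + c{\left(5 \right)} = -902 + 5 = -897$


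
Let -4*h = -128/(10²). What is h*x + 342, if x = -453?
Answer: 4926/25 ≈ 197.04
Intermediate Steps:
h = 8/25 (h = -(-32)/(10²) = -(-32)/100 = -¼*(-32/25) = 8/25 ≈ 0.32000)
h*x + 342 = (8/25)*(-453) + 342 = -3624/25 + 342 = 4926/25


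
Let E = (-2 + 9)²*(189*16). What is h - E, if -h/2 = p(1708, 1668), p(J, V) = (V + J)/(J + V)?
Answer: -148178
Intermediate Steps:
p(J, V) = 1 (p(J, V) = (J + V)/(J + V) = 1)
h = -2 (h = -2*1 = -2)
E = 148176 (E = 7²*3024 = 49*3024 = 148176)
h - E = -2 - 1*148176 = -2 - 148176 = -148178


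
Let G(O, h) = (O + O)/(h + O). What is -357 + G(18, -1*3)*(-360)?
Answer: -1221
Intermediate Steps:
G(O, h) = 2*O/(O + h) (G(O, h) = (2*O)/(O + h) = 2*O/(O + h))
-357 + G(18, -1*3)*(-360) = -357 + (2*18/(18 - 1*3))*(-360) = -357 + (2*18/(18 - 3))*(-360) = -357 + (2*18/15)*(-360) = -357 + (2*18*(1/15))*(-360) = -357 + (12/5)*(-360) = -357 - 864 = -1221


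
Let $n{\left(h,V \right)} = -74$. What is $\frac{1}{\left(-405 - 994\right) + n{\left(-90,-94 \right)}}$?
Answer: $- \frac{1}{1473} \approx -0.00067889$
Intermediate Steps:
$\frac{1}{\left(-405 - 994\right) + n{\left(-90,-94 \right)}} = \frac{1}{\left(-405 - 994\right) - 74} = \frac{1}{-1399 - 74} = \frac{1}{-1473} = - \frac{1}{1473}$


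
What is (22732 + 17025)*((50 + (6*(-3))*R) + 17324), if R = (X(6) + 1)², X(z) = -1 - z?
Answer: 664975582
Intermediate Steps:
R = 36 (R = ((-1 - 1*6) + 1)² = ((-1 - 6) + 1)² = (-7 + 1)² = (-6)² = 36)
(22732 + 17025)*((50 + (6*(-3))*R) + 17324) = (22732 + 17025)*((50 + (6*(-3))*36) + 17324) = 39757*((50 - 18*36) + 17324) = 39757*((50 - 648) + 17324) = 39757*(-598 + 17324) = 39757*16726 = 664975582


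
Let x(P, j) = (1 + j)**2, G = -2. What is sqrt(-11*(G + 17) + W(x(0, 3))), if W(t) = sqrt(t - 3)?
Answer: sqrt(-165 + sqrt(13)) ≈ 12.704*I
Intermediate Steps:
W(t) = sqrt(-3 + t)
sqrt(-11*(G + 17) + W(x(0, 3))) = sqrt(-11*(-2 + 17) + sqrt(-3 + (1 + 3)**2)) = sqrt(-11*15 + sqrt(-3 + 4**2)) = sqrt(-165 + sqrt(-3 + 16)) = sqrt(-165 + sqrt(13))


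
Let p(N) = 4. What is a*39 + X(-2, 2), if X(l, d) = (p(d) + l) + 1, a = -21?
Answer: -816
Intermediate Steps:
X(l, d) = 5 + l (X(l, d) = (4 + l) + 1 = 5 + l)
a*39 + X(-2, 2) = -21*39 + (5 - 2) = -819 + 3 = -816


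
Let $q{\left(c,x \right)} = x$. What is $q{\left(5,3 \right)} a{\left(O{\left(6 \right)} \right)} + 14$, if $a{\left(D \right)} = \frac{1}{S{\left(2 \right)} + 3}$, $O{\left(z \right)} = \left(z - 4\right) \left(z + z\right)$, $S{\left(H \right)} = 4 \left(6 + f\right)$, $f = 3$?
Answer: $\frac{183}{13} \approx 14.077$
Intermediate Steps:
$S{\left(H \right)} = 36$ ($S{\left(H \right)} = 4 \left(6 + 3\right) = 4 \cdot 9 = 36$)
$O{\left(z \right)} = 2 z \left(-4 + z\right)$ ($O{\left(z \right)} = \left(-4 + z\right) 2 z = 2 z \left(-4 + z\right)$)
$a{\left(D \right)} = \frac{1}{39}$ ($a{\left(D \right)} = \frac{1}{36 + 3} = \frac{1}{39}$)
$q{\left(5,3 \right)} a{\left(O{\left(6 \right)} \right)} + 14 = 3 \cdot \frac{1}{39} + 14 = \frac{1}{13} + 14 = \frac{183}{13}$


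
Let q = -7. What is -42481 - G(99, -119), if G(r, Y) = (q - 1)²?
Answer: -42545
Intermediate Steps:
G(r, Y) = 64 (G(r, Y) = (-7 - 1)² = (-8)² = 64)
-42481 - G(99, -119) = -42481 - 1*64 = -42481 - 64 = -42545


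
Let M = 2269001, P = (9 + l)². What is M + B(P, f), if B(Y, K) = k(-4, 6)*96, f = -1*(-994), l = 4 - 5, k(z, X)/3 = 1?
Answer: 2269289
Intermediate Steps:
k(z, X) = 3 (k(z, X) = 3*1 = 3)
l = -1
P = 64 (P = (9 - 1)² = 8² = 64)
f = 994
B(Y, K) = 288 (B(Y, K) = 3*96 = 288)
M + B(P, f) = 2269001 + 288 = 2269289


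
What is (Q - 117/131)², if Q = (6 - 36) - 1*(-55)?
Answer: 9972964/17161 ≈ 581.14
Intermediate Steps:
Q = 25 (Q = -30 + 55 = 25)
(Q - 117/131)² = (25 - 117/131)² = (3158/131)² = 9972964/17161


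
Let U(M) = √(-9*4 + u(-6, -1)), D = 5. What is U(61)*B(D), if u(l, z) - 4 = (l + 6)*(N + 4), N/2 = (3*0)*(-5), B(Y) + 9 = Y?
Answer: -16*I*√2 ≈ -22.627*I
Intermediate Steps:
B(Y) = -9 + Y
N = 0 (N = 2*((3*0)*(-5)) = 2*(0*(-5)) = 2*0 = 0)
u(l, z) = 28 + 4*l (u(l, z) = 4 + (l + 6)*(0 + 4) = 4 + (6 + l)*4 = 4 + (24 + 4*l) = 28 + 4*l)
U(M) = 4*I*√2 (U(M) = √(-9*4 + (28 + 4*(-6))) = √(-36 + (28 - 24)) = √(-36 + 4) = √(-32) = 4*I*√2)
U(61)*B(D) = (4*I*√2)*(-9 + 5) = (4*I*√2)*(-4) = -16*I*√2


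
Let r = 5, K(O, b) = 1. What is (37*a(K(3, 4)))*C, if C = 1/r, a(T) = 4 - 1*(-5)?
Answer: 333/5 ≈ 66.600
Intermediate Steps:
a(T) = 9 (a(T) = 4 + 5 = 9)
C = 1/5 ≈ 0.20000
(37*a(K(3, 4)))*C = (37*9)*(1/5) = 333*(1/5) = 333/5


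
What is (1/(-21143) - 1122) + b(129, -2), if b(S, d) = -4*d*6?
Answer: -22707583/21143 ≈ -1074.0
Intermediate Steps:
b(S, d) = -24*d
(1/(-21143) - 1122) + b(129, -2) = (1/(-21143) - 1122) - 24*(-2) = (-1/21143 - 1122) + 48 = -23722447/21143 + 48 = -22707583/21143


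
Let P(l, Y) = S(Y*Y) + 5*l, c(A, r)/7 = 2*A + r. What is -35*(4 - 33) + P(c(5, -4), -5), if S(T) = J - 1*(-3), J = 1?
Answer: 1229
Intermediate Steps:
S(T) = 4 (S(T) = 1 - 1*(-3) = 1 + 3 = 4)
c(A, r) = 7*r + 14*A (c(A, r) = 7*(2*A + r) = 7*(r + 2*A) = 7*r + 14*A)
P(l, Y) = 4 + 5*l
-35*(4 - 33) + P(c(5, -4), -5) = -35*(4 - 33) + (4 + 5*(7*(-4) + 14*5)) = -35*(-29) + (4 + 5*(-28 + 70)) = 1015 + (4 + 5*42) = 1015 + (4 + 210) = 1015 + 214 = 1229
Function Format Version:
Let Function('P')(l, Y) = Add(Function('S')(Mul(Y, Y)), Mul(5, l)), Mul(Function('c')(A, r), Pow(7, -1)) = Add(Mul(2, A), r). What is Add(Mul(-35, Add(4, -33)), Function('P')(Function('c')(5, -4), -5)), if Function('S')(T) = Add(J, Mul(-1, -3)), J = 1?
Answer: 1229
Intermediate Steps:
Function('S')(T) = 4 (Function('S')(T) = Add(1, Mul(-1, -3)) = Add(1, 3) = 4)
Function('c')(A, r) = Add(Mul(7, r), Mul(14, A)) (Function('c')(A, r) = Mul(7, Add(Mul(2, A), r)) = Mul(7, Add(r, Mul(2, A))) = Add(Mul(7, r), Mul(14, A)))
Function('P')(l, Y) = Add(4, Mul(5, l))
Add(Mul(-35, Add(4, -33)), Function('P')(Function('c')(5, -4), -5)) = Add(Mul(-35, Add(4, -33)), Add(4, Mul(5, Add(Mul(7, -4), Mul(14, 5))))) = Add(Mul(-35, -29), Add(4, Mul(5, Add(-28, 70)))) = Add(1015, Add(4, Mul(5, 42))) = Add(1015, Add(4, 210)) = Add(1015, 214) = 1229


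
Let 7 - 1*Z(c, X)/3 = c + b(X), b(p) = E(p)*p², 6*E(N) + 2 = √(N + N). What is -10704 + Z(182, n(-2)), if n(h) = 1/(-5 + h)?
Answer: -550220/49 - I*√14/686 ≈ -11229.0 - 0.0054543*I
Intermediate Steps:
E(N) = -⅓ + √2*√N/6 (E(N) = -⅓ + √(N + N)/6 = -⅓ + √(2*N)/6 = -⅓ + (√2*√N)/6 = -⅓ + √2*√N/6)
b(p) = p²*(-⅓ + √2*√p/6) (b(p) = (-⅓ + √2*√p/6)*p² = p²*(-⅓ + √2*√p/6))
Z(c, X) = 21 - 3*c - X²*(-2 + √2*√X)/2 (Z(c, X) = 21 - 3*(c + X²*(-2 + √2*√X)/6) = 21 + (-3*c - X²*(-2 + √2*√X)/2) = 21 - 3*c - X²*(-2 + √2*√X)/2)
-10704 + Z(182, n(-2)) = -10704 + (21 + (1/(-5 - 2))² - 3*182 - √2*(1/(-5 - 2))^(5/2)/2) = -10704 + (21 + (1/(-7))² - 546 - √2*(1/(-7))^(5/2)/2) = -10704 + (21 + (-⅐)² - 546 - √2*(-⅐)^(5/2)/2) = -10704 + (21 + 1/49 - 546 - √2*I*√7/343/2) = -10704 + (21 + 1/49 - 546 - I*√14/686) = -10704 + (-25724/49 - I*√14/686) = -550220/49 - I*√14/686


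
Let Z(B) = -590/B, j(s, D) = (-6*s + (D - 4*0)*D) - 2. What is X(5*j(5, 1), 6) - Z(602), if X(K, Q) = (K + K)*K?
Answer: 14463345/301 ≈ 48051.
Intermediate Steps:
j(s, D) = -2 + D² - 6*s (j(s, D) = (-6*s + (D + 0)*D) - 2 = (-6*s + D*D) - 2 = (-6*s + D²) - 2 = (D² - 6*s) - 2 = -2 + D² - 6*s)
X(K, Q) = 2*K² (X(K, Q) = (2*K)*K = 2*K²)
X(5*j(5, 1), 6) - Z(602) = 2*(5*(-2 + 1² - 6*5))² - (-590)/602 = 2*(5*(-2 + 1 - 30))² - (-590)/602 = 2*(5*(-31))² - 1*(-295/301) = 2*(-155)² + 295/301 = 2*24025 + 295/301 = 48050 + 295/301 = 14463345/301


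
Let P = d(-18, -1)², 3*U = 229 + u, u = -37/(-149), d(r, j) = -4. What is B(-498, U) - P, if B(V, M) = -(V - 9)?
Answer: 491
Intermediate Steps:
u = 37/149 (u = -37*(-1/149) = 37/149 ≈ 0.24832)
U = 11386/149 (U = (229 + 37/149)/3 = (⅓)*(34158/149) = 11386/149 ≈ 76.416)
B(V, M) = 9 - V (B(V, M) = -(-9 + V) = 9 - V)
P = 16 (P = (-4)² = 16)
B(-498, U) - P = (9 - 1*(-498)) - 1*16 = (9 + 498) - 16 = 507 - 16 = 491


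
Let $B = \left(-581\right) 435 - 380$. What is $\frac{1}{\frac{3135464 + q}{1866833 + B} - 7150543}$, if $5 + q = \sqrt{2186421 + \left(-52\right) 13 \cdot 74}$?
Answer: $- \frac{9310311155515213485}{66573762170928225560912914} - \frac{806859 \sqrt{2136397}}{66573762170928225560912914} \approx -1.3985 \cdot 10^{-7}$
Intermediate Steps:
$q = -5 + \sqrt{2136397}$ ($q = -5 + \sqrt{2186421 + \left(-52\right) 13 \cdot 74} = -5 + \sqrt{2186421 - 50024} = -5 + \sqrt{2136397} \approx 1456.6$)
$B = -253115$ ($B = -252735 - 380 = -253115$)
$\frac{1}{\frac{3135464 + q}{1866833 + B} - 7150543} = \frac{1}{\frac{3135464 - \left(5 - \sqrt{2136397}\right)}{1866833 - 253115} - 7150543} = \frac{1}{\frac{3135459 + \sqrt{2136397}}{1613718} - 7150543} = \frac{1}{\left(3135459 + \sqrt{2136397}\right) \frac{1}{1613718} - 7150543} = \frac{1}{\left(\frac{1045153}{537906} + \frac{\sqrt{2136397}}{1613718}\right) - 7150543} = \frac{1}{- \frac{3846318937805}{537906} + \frac{\sqrt{2136397}}{1613718}}$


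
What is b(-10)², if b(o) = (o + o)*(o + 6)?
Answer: 6400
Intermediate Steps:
b(o) = 2*o*(6 + o) (b(o) = (2*o)*(6 + o) = 2*o*(6 + o))
b(-10)² = (2*(-10)*(6 - 10))² = (2*(-10)*(-4))² = 80² = 6400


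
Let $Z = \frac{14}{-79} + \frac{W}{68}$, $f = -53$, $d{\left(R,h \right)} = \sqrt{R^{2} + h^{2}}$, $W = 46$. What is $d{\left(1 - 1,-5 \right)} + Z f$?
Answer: $- \frac{57643}{2686} \approx -21.461$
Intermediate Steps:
$Z = \frac{1341}{2686}$ ($Z = \frac{14}{-79} + \frac{46}{68} = 14 \left(- \frac{1}{79}\right) + 46 \cdot \frac{1}{68} = - \frac{14}{79} + \frac{23}{34} = \frac{1341}{2686} \approx 0.49926$)
$d{\left(1 - 1,-5 \right)} + Z f = \sqrt{\left(1 - 1\right)^{2} + \left(-5\right)^{2}} + \frac{1341}{2686} \left(-53\right) = \sqrt{\left(1 - 1\right)^{2} + 25} - \frac{71073}{2686} = \sqrt{0^{2} + 25} - \frac{71073}{2686} = \sqrt{0 + 25} - \frac{71073}{2686} = \sqrt{25} - \frac{71073}{2686} = 5 - \frac{71073}{2686} = - \frac{57643}{2686}$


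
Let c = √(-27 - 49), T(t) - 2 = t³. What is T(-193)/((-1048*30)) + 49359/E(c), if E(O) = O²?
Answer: -50273939/119472 ≈ -420.80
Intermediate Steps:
T(t) = 2 + t³
c = 2*I*√19 (c = √(-76) = 2*I*√19 ≈ 8.7178*I)
T(-193)/((-1048*30)) + 49359/E(c) = (2 + (-193)³)/((-1048*30)) + 49359/((2*I*√19)²) = (2 - 7189057)/(-31440) + 49359/(-76) = -7189055*(-1/31440) + 49359*(-1/76) = 1437811/6288 - 49359/76 = -50273939/119472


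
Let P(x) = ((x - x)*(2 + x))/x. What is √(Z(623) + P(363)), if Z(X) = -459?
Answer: 3*I*√51 ≈ 21.424*I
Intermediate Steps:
P(x) = 0 (P(x) = (0*(2 + x))/x = 0/x = 0)
√(Z(623) + P(363)) = √(-459 + 0) = √(-459) = 3*I*√51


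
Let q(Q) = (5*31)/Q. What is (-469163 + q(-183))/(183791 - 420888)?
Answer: 85856984/43388751 ≈ 1.9788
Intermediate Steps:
q(Q) = 155/Q
(-469163 + q(-183))/(183791 - 420888) = (-469163 + 155/(-183))/(183791 - 420888) = (-469163 + 155*(-1/183))/(-237097) = (-469163 - 155/183)*(-1/237097) = -85856984/183*(-1/237097) = 85856984/43388751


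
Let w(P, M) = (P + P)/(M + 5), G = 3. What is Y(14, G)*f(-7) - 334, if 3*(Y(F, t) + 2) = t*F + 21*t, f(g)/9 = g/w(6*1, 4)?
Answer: -7573/4 ≈ -1893.3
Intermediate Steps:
w(P, M) = 2*P/(5 + M) (w(P, M) = (2*P)/(5 + M) = 2*P/(5 + M))
f(g) = 27*g/4 (f(g) = 9*(g/((2*(6*1)/(5 + 4)))) = 9*(g/((2*6/9))) = 9*(g/((2*6*(1/9)))) = 9*(g/(4/3)) = 9*(g*(3/4)) = 9*(3*g/4) = 27*g/4)
Y(F, t) = -2 + 7*t + F*t/3 (Y(F, t) = -2 + (t*F + 21*t)/3 = -2 + (F*t + 21*t)/3 = -2 + (21*t + F*t)/3 = -2 + (7*t + F*t/3) = -2 + 7*t + F*t/3)
Y(14, G)*f(-7) - 334 = (-2 + 7*3 + (1/3)*14*3)*((27/4)*(-7)) - 334 = (-2 + 21 + 14)*(-189/4) - 334 = 33*(-189/4) - 334 = -6237/4 - 334 = -7573/4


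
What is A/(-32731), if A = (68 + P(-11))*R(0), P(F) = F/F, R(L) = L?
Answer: 0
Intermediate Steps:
P(F) = 1
A = 0 (A = (68 + 1)*0 = 69*0 = 0)
A/(-32731) = 0/(-32731) = 0*(-1/32731) = 0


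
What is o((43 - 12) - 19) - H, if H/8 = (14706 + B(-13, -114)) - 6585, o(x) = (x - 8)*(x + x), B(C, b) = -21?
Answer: -64704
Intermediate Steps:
o(x) = 2*x*(-8 + x) (o(x) = (-8 + x)*(2*x) = 2*x*(-8 + x))
H = 64800 (H = 8*((14706 - 21) - 6585) = 8*(14685 - 6585) = 8*8100 = 64800)
o((43 - 12) - 19) - H = 2*((43 - 12) - 19)*(-8 + ((43 - 12) - 19)) - 1*64800 = 2*(31 - 19)*(-8 + (31 - 19)) - 64800 = 2*12*(-8 + 12) - 64800 = 2*12*4 - 64800 = 96 - 64800 = -64704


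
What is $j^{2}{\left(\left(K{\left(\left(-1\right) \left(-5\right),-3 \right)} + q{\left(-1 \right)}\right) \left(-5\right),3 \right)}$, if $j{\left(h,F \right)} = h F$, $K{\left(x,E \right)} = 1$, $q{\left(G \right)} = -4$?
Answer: $2025$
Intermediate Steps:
$j{\left(h,F \right)} = F h$
$j^{2}{\left(\left(K{\left(\left(-1\right) \left(-5\right),-3 \right)} + q{\left(-1 \right)}\right) \left(-5\right),3 \right)} = \left(3 \left(1 - 4\right) \left(-5\right)\right)^{2} = \left(3 \left(\left(-3\right) \left(-5\right)\right)\right)^{2} = \left(3 \cdot 15\right)^{2} = 45^{2} = 2025$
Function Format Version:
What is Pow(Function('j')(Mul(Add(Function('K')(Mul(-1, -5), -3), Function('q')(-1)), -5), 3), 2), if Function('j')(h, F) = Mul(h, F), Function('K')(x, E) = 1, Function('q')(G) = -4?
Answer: 2025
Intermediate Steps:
Function('j')(h, F) = Mul(F, h)
Pow(Function('j')(Mul(Add(Function('K')(Mul(-1, -5), -3), Function('q')(-1)), -5), 3), 2) = Pow(Mul(3, Mul(Add(1, -4), -5)), 2) = Pow(Mul(3, Mul(-3, -5)), 2) = Pow(Mul(3, 15), 2) = Pow(45, 2) = 2025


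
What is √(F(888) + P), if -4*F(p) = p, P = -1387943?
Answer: I*√1388165 ≈ 1178.2*I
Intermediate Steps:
F(p) = -p/4
√(F(888) + P) = √(-¼*888 - 1387943) = √(-222 - 1387943) = √(-1388165) = I*√1388165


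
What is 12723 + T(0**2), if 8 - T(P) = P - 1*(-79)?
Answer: 12652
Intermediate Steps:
T(P) = -71 - P (T(P) = 8 - (P - 1*(-79)) = 8 - (P + 79) = 8 - (79 + P) = 8 + (-79 - P) = -71 - P)
12723 + T(0**2) = 12723 + (-71 - 1*0**2) = 12723 + (-71 - 1*0) = 12723 + (-71 + 0) = 12723 - 71 = 12652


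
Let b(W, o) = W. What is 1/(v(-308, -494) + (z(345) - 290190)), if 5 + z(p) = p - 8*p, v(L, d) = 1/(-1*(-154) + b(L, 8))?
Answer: -154/45061941 ≈ -3.4175e-6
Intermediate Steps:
v(L, d) = 1/(154 + L) (v(L, d) = 1/(-1*(-154) + L) = 1/(154 + L))
z(p) = -5 - 7*p (z(p) = -5 + (p - 8*p) = -5 - 7*p)
1/(v(-308, -494) + (z(345) - 290190)) = 1/(1/(154 - 308) + ((-5 - 7*345) - 290190)) = 1/(1/(-154) + ((-5 - 2415) - 290190)) = 1/(-1/154 + (-2420 - 290190)) = 1/(-1/154 - 292610) = 1/(-45061941/154) = -154/45061941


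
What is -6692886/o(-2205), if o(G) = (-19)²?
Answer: -6692886/361 ≈ -18540.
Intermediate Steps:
o(G) = 361
-6692886/o(-2205) = -6692886/361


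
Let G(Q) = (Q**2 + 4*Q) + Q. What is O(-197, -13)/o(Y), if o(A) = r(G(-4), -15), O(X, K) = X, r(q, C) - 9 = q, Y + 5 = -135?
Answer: -197/5 ≈ -39.400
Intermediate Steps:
Y = -140 (Y = -5 - 135 = -140)
G(Q) = Q**2 + 5*Q
r(q, C) = 9 + q
o(A) = 5 (o(A) = 9 - 4*(5 - 4) = 9 - 4*1 = 9 - 4 = 5)
O(-197, -13)/o(Y) = -197/5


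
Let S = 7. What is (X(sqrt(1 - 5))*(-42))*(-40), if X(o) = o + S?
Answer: 11760 + 3360*I ≈ 11760.0 + 3360.0*I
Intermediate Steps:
X(o) = 7 + o (X(o) = o + 7 = 7 + o)
(X(sqrt(1 - 5))*(-42))*(-40) = ((7 + sqrt(1 - 5))*(-42))*(-40) = ((7 + sqrt(-4))*(-42))*(-40) = ((7 + 2*I)*(-42))*(-40) = (-294 - 84*I)*(-40) = 11760 + 3360*I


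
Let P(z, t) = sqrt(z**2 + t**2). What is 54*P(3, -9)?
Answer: 162*sqrt(10) ≈ 512.29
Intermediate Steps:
P(z, t) = sqrt(t**2 + z**2)
54*P(3, -9) = 54*sqrt((-9)**2 + 3**2) = 54*sqrt(81 + 9) = 54*sqrt(90) = 54*(3*sqrt(10)) = 162*sqrt(10)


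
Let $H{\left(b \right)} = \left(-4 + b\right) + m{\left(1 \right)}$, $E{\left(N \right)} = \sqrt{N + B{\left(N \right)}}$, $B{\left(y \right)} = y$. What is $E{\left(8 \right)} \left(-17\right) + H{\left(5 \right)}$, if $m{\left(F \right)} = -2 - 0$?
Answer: $-69$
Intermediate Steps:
$m{\left(F \right)} = -2$ ($m{\left(F \right)} = -2 + 0 = -2$)
$E{\left(N \right)} = \sqrt{2} \sqrt{N}$ ($E{\left(N \right)} = \sqrt{N + N} = \sqrt{2 N} = \sqrt{2} \sqrt{N}$)
$H{\left(b \right)} = -6 + b$ ($H{\left(b \right)} = \left(-4 + b\right) - 2 = -6 + b$)
$E{\left(8 \right)} \left(-17\right) + H{\left(5 \right)} = \sqrt{2} \sqrt{8} \left(-17\right) + \left(-6 + 5\right) = \sqrt{2} \cdot 2 \sqrt{2} \left(-17\right) - 1 = 4 \left(-17\right) - 1 = -68 - 1 = -69$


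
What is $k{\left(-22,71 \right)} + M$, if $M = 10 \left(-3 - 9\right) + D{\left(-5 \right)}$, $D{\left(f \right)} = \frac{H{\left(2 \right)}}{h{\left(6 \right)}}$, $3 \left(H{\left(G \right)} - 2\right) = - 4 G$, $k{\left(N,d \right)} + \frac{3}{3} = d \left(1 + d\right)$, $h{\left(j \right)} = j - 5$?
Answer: $\frac{14971}{3} \approx 4990.3$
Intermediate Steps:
$h{\left(j \right)} = -5 + j$
$k{\left(N,d \right)} = -1 + d \left(1 + d\right)$
$H{\left(G \right)} = 2 - \frac{4 G}{3}$ ($H{\left(G \right)} = 2 + \frac{\left(-4\right) G}{3} = 2 - \frac{4 G}{3}$)
$D{\left(f \right)} = - \frac{2}{3}$ ($D{\left(f \right)} = \frac{2 - \frac{8}{3}}{-5 + 6} = \frac{2 - \frac{8}{3}}{1} = \left(- \frac{2}{3}\right) 1 = - \frac{2}{3}$)
$M = - \frac{362}{3}$ ($M = 10 \left(-3 - 9\right) - \frac{2}{3} = 10 \left(-12\right) - \frac{2}{3} = -120 - \frac{2}{3} = - \frac{362}{3} \approx -120.67$)
$k{\left(-22,71 \right)} + M = \left(-1 + 71 + 71^{2}\right) - \frac{362}{3} = \left(-1 + 71 + 5041\right) - \frac{362}{3} = 5111 - \frac{362}{3} = \frac{14971}{3}$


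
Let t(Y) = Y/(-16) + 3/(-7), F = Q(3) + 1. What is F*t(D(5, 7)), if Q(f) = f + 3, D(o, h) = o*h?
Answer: -293/16 ≈ -18.313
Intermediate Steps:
D(o, h) = h*o
Q(f) = 3 + f
F = 7 (F = (3 + 3) + 1 = 6 + 1 = 7)
t(Y) = -3/7 - Y/16 (t(Y) = Y*(-1/16) + 3*(-1/7) = -Y/16 - 3/7 = -3/7 - Y/16)
F*t(D(5, 7)) = 7*(-3/7 - 7*5/16) = 7*(-3/7 - 1/16*35) = 7*(-3/7 - 35/16) = 7*(-293/112) = -293/16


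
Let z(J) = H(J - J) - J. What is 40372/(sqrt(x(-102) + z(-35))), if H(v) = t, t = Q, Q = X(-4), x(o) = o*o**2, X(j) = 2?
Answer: -40372*I*sqrt(1061171)/1061171 ≈ -39.191*I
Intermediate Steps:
x(o) = o**3
Q = 2
t = 2
H(v) = 2
z(J) = 2 - J
40372/(sqrt(x(-102) + z(-35))) = 40372/(sqrt((-102)**3 + (2 - 1*(-35)))) = 40372/(sqrt(-1061208 + (2 + 35))) = 40372/(sqrt(-1061208 + 37)) = 40372/(sqrt(-1061171)) = 40372/((I*sqrt(1061171))) = 40372*(-I*sqrt(1061171)/1061171) = -40372*I*sqrt(1061171)/1061171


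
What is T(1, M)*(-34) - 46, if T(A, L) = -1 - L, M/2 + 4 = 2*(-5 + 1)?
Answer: -828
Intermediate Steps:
M = -24 (M = -8 + 2*(2*(-5 + 1)) = -8 + 2*(2*(-4)) = -8 + 2*(-8) = -8 - 16 = -24)
T(1, M)*(-34) - 46 = (-1 - 1*(-24))*(-34) - 46 = (-1 + 24)*(-34) - 46 = 23*(-34) - 46 = -782 - 46 = -828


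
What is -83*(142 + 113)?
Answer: -21165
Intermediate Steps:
-83*(142 + 113) = -83*255 = -21165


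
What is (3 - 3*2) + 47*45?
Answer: 2112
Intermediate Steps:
(3 - 3*2) + 47*45 = (3 - 6) + 2115 = -3 + 2115 = 2112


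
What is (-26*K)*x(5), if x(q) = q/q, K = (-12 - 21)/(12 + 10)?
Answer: 39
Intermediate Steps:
K = -3/2 (K = -33/22 = -33*1/22 = -3/2 ≈ -1.5000)
x(q) = 1
(-26*K)*x(5) = -26*(-3/2)*1 = 39*1 = 39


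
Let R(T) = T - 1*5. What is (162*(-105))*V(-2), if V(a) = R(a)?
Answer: 119070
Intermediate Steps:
R(T) = -5 + T (R(T) = T - 5 = -5 + T)
V(a) = -5 + a
(162*(-105))*V(-2) = (162*(-105))*(-5 - 2) = -17010*(-7) = 119070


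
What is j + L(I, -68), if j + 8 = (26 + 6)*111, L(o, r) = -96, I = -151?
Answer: 3448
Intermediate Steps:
j = 3544 (j = -8 + (26 + 6)*111 = -8 + 32*111 = -8 + 3552 = 3544)
j + L(I, -68) = 3544 - 96 = 3448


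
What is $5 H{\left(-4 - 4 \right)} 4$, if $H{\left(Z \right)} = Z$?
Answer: $-160$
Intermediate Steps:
$5 H{\left(-4 - 4 \right)} 4 = 5 \left(-4 - 4\right) 4 = 5 \left(-8\right) 4 = \left(-40\right) 4 = -160$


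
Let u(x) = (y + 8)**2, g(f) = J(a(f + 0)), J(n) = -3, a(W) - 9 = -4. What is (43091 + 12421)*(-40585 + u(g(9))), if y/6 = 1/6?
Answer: -2248458048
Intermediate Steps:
y = 1 (y = 6/6 = 6*(1/6) = 1)
a(W) = 5 (a(W) = 9 - 4 = 5)
g(f) = -3
u(x) = 81 (u(x) = (1 + 8)**2 = 9**2 = 81)
(43091 + 12421)*(-40585 + u(g(9))) = (43091 + 12421)*(-40585 + 81) = 55512*(-40504) = -2248458048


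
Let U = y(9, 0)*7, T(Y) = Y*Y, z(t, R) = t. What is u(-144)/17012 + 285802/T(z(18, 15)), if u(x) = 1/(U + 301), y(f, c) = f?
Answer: 442447789865/501581808 ≈ 882.10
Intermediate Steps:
T(Y) = Y²
U = 63 (U = 9*7 = 63)
u(x) = 1/364 (u(x) = 1/(63 + 301) = 1/364)
u(-144)/17012 + 285802/T(z(18, 15)) = (1/364)/17012 + 285802/(18²) = (1/364)*(1/17012) + 285802/324 = 1/6192368 + 285802*(1/324) = 1/6192368 + 142901/162 = 442447789865/501581808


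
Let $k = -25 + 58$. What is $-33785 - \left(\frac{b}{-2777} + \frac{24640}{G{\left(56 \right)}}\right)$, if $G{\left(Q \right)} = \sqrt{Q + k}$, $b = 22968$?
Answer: $- \frac{93797977}{2777} - \frac{24640 \sqrt{89}}{89} \approx -36389.0$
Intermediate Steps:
$k = 33$
$G{\left(Q \right)} = \sqrt{33 + Q}$ ($G{\left(Q \right)} = \sqrt{Q + 33} = \sqrt{33 + Q}$)
$-33785 - \left(\frac{b}{-2777} + \frac{24640}{G{\left(56 \right)}}\right) = -33785 - \left(\frac{22968}{-2777} + \frac{24640}{\sqrt{33 + 56}}\right) = -33785 - \left(22968 \left(- \frac{1}{2777}\right) + \frac{24640}{\sqrt{89}}\right) = -33785 - \left(- \frac{22968}{2777} + 24640 \frac{\sqrt{89}}{89}\right) = -33785 - \left(- \frac{22968}{2777} + \frac{24640 \sqrt{89}}{89}\right) = -33785 + \left(\frac{22968}{2777} - \frac{24640 \sqrt{89}}{89}\right) = - \frac{93797977}{2777} - \frac{24640 \sqrt{89}}{89}$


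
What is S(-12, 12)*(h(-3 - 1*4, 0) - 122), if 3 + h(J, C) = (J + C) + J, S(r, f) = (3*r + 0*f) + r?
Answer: 6672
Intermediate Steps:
S(r, f) = 4*r (S(r, f) = (3*r + 0) + r = 3*r + r = 4*r)
h(J, C) = -3 + C + 2*J (h(J, C) = -3 + ((J + C) + J) = -3 + ((C + J) + J) = -3 + (C + 2*J) = -3 + C + 2*J)
S(-12, 12)*(h(-3 - 1*4, 0) - 122) = (4*(-12))*((-3 + 0 + 2*(-3 - 1*4)) - 122) = -48*((-3 + 0 + 2*(-3 - 4)) - 122) = -48*((-3 + 0 + 2*(-7)) - 122) = -48*((-3 + 0 - 14) - 122) = -48*(-17 - 122) = -48*(-139) = 6672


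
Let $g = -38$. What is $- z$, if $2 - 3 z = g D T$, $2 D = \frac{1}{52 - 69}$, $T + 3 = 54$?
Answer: $\frac{55}{3} \approx 18.333$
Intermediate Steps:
$T = 51$ ($T = -3 + 54 = 51$)
$D = - \frac{1}{34}$ ($D = \frac{1}{2 \left(52 - 69\right)} = \frac{1}{2 \left(-17\right)} = \frac{1}{2} \left(- \frac{1}{17}\right) = - \frac{1}{34} \approx -0.029412$)
$z = - \frac{55}{3}$ ($z = \frac{2}{3} - \frac{\left(-38\right) \left(- \frac{1}{34}\right) 51}{3} = \frac{2}{3} - \frac{\frac{19}{17} \cdot 51}{3} = \frac{2}{3} - 19 = - \frac{55}{3} \approx -18.333$)
$- z = \left(-1\right) \left(- \frac{55}{3}\right) = \frac{55}{3}$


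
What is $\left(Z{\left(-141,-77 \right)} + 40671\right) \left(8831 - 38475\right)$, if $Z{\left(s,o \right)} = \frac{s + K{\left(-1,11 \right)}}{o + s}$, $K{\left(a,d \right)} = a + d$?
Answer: $- \frac{131417914198}{109} \approx -1.2057 \cdot 10^{9}$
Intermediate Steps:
$Z{\left(s,o \right)} = \frac{10 + s}{o + s}$ ($Z{\left(s,o \right)} = \frac{s + \left(-1 + 11\right)}{o + s} = \frac{s + 10}{o + s} = \frac{10 + s}{o + s}$)
$\left(Z{\left(-141,-77 \right)} + 40671\right) \left(8831 - 38475\right) = \left(\frac{10 - 141}{-77 - 141} + 40671\right) \left(8831 - 38475\right) = \left(\frac{1}{-218} \left(-131\right) + 40671\right) \left(-29644\right) = \left(\left(- \frac{1}{218}\right) \left(-131\right) + 40671\right) \left(-29644\right) = \left(\frac{131}{218} + 40671\right) \left(-29644\right) = \frac{8866409}{218} \left(-29644\right) = - \frac{131417914198}{109}$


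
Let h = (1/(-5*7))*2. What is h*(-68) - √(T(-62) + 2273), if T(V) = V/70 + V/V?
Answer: 136/35 - √2784565/35 ≈ -43.792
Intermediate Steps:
h = -2/35 (h = -⅕*⅐*2 = -1/35*2 = -2/35 ≈ -0.057143)
T(V) = 1 + V/70 (T(V) = V*(1/70) + 1 = V/70 + 1 = 1 + V/70)
h*(-68) - √(T(-62) + 2273) = -2/35*(-68) - √((1 + (1/70)*(-62)) + 2273) = 136/35 - √((1 - 31/35) + 2273) = 136/35 - √(4/35 + 2273) = 136/35 - √(79559/35) = 136/35 - √2784565/35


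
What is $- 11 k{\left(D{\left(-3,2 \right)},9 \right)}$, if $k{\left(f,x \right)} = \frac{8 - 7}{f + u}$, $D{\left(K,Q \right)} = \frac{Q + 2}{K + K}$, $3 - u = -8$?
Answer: $- \frac{33}{31} \approx -1.0645$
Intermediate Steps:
$u = 11$ ($u = 3 - -8 = 3 + 8 = 11$)
$D{\left(K,Q \right)} = \frac{2 + Q}{2 K}$
$k{\left(f,x \right)} = \frac{1}{11 + f}$ ($k{\left(f,x \right)} = \frac{8 - 7}{f + 11} = 1 \frac{1}{11 + f} = \frac{1}{11 + f}$)
$- 11 k{\left(D{\left(-3,2 \right)},9 \right)} = - \frac{11}{11 + \frac{2 + 2}{2 \left(-3\right)}} = - \frac{11}{11 + \frac{1}{2} \left(- \frac{1}{3}\right) 4} = - \frac{11}{11 - \frac{2}{3}} = - \frac{11}{\frac{31}{3}} = \left(-11\right) \frac{3}{31} = - \frac{33}{31}$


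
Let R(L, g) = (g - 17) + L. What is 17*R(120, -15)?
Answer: 1496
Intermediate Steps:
R(L, g) = -17 + L + g (R(L, g) = (-17 + g) + L = -17 + L + g)
17*R(120, -15) = 17*(-17 + 120 - 15) = 17*88 = 1496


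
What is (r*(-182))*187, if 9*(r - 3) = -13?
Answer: -476476/9 ≈ -52942.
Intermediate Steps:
r = 14/9 (r = 3 + (⅑)*(-13) = 3 - 13/9 = 14/9 ≈ 1.5556)
(r*(-182))*187 = ((14/9)*(-182))*187 = -2548/9*187 = -476476/9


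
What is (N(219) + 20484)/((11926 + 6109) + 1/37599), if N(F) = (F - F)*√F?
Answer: 385088958/339048983 ≈ 1.1358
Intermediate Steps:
N(F) = 0 (N(F) = 0*√F = 0)
(N(219) + 20484)/((11926 + 6109) + 1/37599) = (0 + 20484)/((11926 + 6109) + 1/37599) = 20484/(18035 + 1/37599) = 20484/(678097966/37599) = 20484*(37599/678097966) = 385088958/339048983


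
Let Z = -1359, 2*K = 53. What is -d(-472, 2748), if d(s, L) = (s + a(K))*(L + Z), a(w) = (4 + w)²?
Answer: -2546037/4 ≈ -6.3651e+5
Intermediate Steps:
K = 53/2 (K = (½)*53 = 53/2 ≈ 26.500)
d(s, L) = (-1359 + L)*(3721/4 + s) (d(s, L) = (s + (4 + 53/2)²)*(L - 1359) = (s + (61/2)²)*(-1359 + L) = (s + 3721/4)*(-1359 + L) = (3721/4 + s)*(-1359 + L) = (-1359 + L)*(3721/4 + s))
-d(-472, 2748) = -(-5056839/4 - 1359*(-472) + (3721/4)*2748 + 2748*(-472)) = -(-5056839/4 + 641448 + 2556327 - 1297056) = -1*2546037/4 = -2546037/4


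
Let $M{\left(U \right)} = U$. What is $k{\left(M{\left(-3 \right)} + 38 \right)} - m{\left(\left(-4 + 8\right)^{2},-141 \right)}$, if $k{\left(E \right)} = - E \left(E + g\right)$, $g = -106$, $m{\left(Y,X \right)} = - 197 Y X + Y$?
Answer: $-441963$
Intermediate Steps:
$m{\left(Y,X \right)} = Y - 197 X Y$ ($m{\left(Y,X \right)} = - 197 X Y + Y = Y - 197 X Y$)
$k{\left(E \right)} = - E \left(-106 + E\right)$ ($k{\left(E \right)} = - E \left(E - 106\right) = - E \left(-106 + E\right)$)
$k{\left(M{\left(-3 \right)} + 38 \right)} - m{\left(\left(-4 + 8\right)^{2},-141 \right)} = \left(-3 + 38\right) \left(106 - \left(-3 + 38\right)\right) - \left(-4 + 8\right)^{2} \left(1 - -27777\right) = 35 \left(106 - 35\right) - 4^{2} \left(1 + 27777\right) = 35 \left(106 - 35\right) - 16 \cdot 27778 = 35 \cdot 71 - 444448 = 2485 - 444448 = -441963$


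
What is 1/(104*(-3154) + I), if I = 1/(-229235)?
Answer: -229235/75192747761 ≈ -3.0486e-6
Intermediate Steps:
I = -1/229235 ≈ -4.3623e-6
1/(104*(-3154) + I) = 1/(104*(-3154) - 1/229235) = 1/(-328016 - 1/229235) = 1/(-75192747761/229235) = -229235/75192747761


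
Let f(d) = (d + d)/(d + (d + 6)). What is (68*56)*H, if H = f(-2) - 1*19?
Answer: -79968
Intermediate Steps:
f(d) = 2*d/(6 + 2*d) (f(d) = (2*d)/(d + (6 + d)) = (2*d)/(6 + 2*d) = 2*d/(6 + 2*d))
H = -21 (H = -2/(3 - 2) - 1*19 = -2/1 - 19 = -2*1 - 19 = -2 - 19 = -21)
(68*56)*H = (68*56)*(-21) = 3808*(-21) = -79968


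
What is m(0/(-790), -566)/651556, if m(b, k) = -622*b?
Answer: 0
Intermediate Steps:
m(0/(-790), -566)/651556 = -0/(-790)/651556 = -0*(-1)/790*(1/651556) = -622*0*(1/651556) = 0*(1/651556) = 0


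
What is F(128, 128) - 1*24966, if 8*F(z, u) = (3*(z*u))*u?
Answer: 761466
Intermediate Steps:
F(z, u) = 3*z*u**2/8 (F(z, u) = ((3*(z*u))*u)/8 = ((3*(u*z))*u)/8 = ((3*u*z)*u)/8 = (3*z*u**2)/8 = 3*z*u**2/8)
F(128, 128) - 1*24966 = (3/8)*128*128**2 - 1*24966 = (3/8)*128*16384 - 24966 = 786432 - 24966 = 761466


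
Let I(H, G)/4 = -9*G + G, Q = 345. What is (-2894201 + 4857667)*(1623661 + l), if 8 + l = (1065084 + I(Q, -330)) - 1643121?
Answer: 2073765666016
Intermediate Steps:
I(H, G) = -32*G (I(H, G) = 4*(-9*G + G) = 4*(-8*G) = -32*G)
l = -567485 (l = -8 + ((1065084 - 32*(-330)) - 1643121) = -8 + ((1065084 + 10560) - 1643121) = -8 + (1075644 - 1643121) = -8 - 567477 = -567485)
(-2894201 + 4857667)*(1623661 + l) = (-2894201 + 4857667)*(1623661 - 567485) = 1963466*1056176 = 2073765666016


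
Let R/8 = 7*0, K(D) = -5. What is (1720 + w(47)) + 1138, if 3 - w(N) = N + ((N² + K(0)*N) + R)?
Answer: 840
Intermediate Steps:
R = 0 (R = 8*(7*0) = 8*0 = 0)
w(N) = 3 - N² + 4*N (w(N) = 3 - (N + ((N² - 5*N) + 0)) = 3 - (N + (N² - 5*N)) = 3 - (N² - 4*N) = 3 + (-N² + 4*N) = 3 - N² + 4*N)
(1720 + w(47)) + 1138 = (1720 + (3 - 1*47² + 4*47)) + 1138 = (1720 + (3 - 1*2209 + 188)) + 1138 = (1720 + (3 - 2209 + 188)) + 1138 = (1720 - 2018) + 1138 = -298 + 1138 = 840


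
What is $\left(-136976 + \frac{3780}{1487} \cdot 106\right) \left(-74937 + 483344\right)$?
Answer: $- \frac{83022049887224}{1487} \approx -5.5832 \cdot 10^{10}$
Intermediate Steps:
$\left(-136976 + \frac{3780}{1487} \cdot 106\right) \left(-74937 + 483344\right) = \left(-136976 + 3780 \cdot \frac{1}{1487} \cdot 106\right) 408407 = \left(-136976 + \frac{3780}{1487} \cdot 106\right) 408407 = \left(-136976 + \frac{400680}{1487}\right) 408407 = \left(- \frac{203282632}{1487}\right) 408407 = - \frac{83022049887224}{1487}$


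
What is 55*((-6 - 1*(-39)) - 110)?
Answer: -4235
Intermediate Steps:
55*((-6 - 1*(-39)) - 110) = 55*((-6 + 39) - 110) = 55*(33 - 110) = 55*(-77) = -4235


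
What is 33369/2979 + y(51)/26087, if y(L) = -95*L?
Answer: 15018664/1363389 ≈ 11.016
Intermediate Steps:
33369/2979 + y(51)/26087 = 33369/2979 - 95*51/26087 = 33369*(1/2979) - 4845*1/26087 = 11123/993 - 255/1373 = 15018664/1363389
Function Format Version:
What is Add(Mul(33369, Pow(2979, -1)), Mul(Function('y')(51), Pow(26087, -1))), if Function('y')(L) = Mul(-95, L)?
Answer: Rational(15018664, 1363389) ≈ 11.016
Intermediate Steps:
Add(Mul(33369, Pow(2979, -1)), Mul(Function('y')(51), Pow(26087, -1))) = Add(Mul(33369, Pow(2979, -1)), Mul(Mul(-95, 51), Pow(26087, -1))) = Add(Mul(33369, Rational(1, 2979)), Mul(-4845, Rational(1, 26087))) = Add(Rational(11123, 993), Rational(-255, 1373)) = Rational(15018664, 1363389)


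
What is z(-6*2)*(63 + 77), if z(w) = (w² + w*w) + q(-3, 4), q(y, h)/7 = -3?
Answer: 37380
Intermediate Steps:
q(y, h) = -21 (q(y, h) = 7*(-3) = -21)
z(w) = -21 + 2*w² (z(w) = (w² + w*w) - 21 = (w² + w²) - 21 = 2*w² - 21 = -21 + 2*w²)
z(-6*2)*(63 + 77) = (-21 + 2*(-6*2)²)*(63 + 77) = (-21 + 2*(-12)²)*140 = (-21 + 2*144)*140 = (-21 + 288)*140 = 267*140 = 37380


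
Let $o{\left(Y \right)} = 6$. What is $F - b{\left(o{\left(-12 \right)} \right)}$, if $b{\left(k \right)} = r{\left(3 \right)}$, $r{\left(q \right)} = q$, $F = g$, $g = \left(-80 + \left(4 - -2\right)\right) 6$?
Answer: $-447$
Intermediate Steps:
$g = -444$ ($g = \left(-80 + \left(4 + 2\right)\right) 6 = \left(-80 + 6\right) 6 = \left(-74\right) 6 = -444$)
$F = -444$
$b{\left(k \right)} = 3$
$F - b{\left(o{\left(-12 \right)} \right)} = -444 - 3 = -447$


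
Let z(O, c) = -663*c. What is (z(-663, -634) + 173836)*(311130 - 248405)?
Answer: 37269815050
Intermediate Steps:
(z(-663, -634) + 173836)*(311130 - 248405) = (-663*(-634) + 173836)*(311130 - 248405) = (420342 + 173836)*62725 = 594178*62725 = 37269815050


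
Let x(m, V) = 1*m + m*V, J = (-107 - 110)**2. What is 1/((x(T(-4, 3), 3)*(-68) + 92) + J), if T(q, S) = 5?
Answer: 1/45821 ≈ 2.1824e-5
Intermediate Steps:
J = 47089 (J = (-217)**2 = 47089)
x(m, V) = m + V*m
1/((x(T(-4, 3), 3)*(-68) + 92) + J) = 1/(((5*(1 + 3))*(-68) + 92) + 47089) = 1/(((5*4)*(-68) + 92) + 47089) = 1/((20*(-68) + 92) + 47089) = 1/((-1360 + 92) + 47089) = 1/(-1268 + 47089) = 1/45821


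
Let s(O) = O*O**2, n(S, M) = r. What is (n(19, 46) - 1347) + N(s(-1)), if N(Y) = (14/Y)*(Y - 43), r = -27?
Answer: -758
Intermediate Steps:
n(S, M) = -27
s(O) = O**3
N(Y) = 14*(-43 + Y)/Y (N(Y) = (14/Y)*(-43 + Y) = 14*(-43 + Y)/Y)
(n(19, 46) - 1347) + N(s(-1)) = (-27 - 1347) + (14 - 602/((-1)**3)) = -1374 + (14 - 602/(-1)) = -1374 + (14 - 602*(-1)) = -1374 + (14 + 602) = -1374 + 616 = -758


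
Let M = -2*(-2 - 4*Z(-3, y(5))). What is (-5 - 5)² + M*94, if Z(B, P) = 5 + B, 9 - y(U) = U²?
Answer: 1980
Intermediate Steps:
y(U) = 9 - U²
M = 20 (M = -2*(-2 - 4*(5 - 3)) = -2*(-2 - 4*2) = -2*(-2 - 8) = -2*(-10) = 20)
(-5 - 5)² + M*94 = (-5 - 5)² + 20*94 = (-10)² + 1880 = 100 + 1880 = 1980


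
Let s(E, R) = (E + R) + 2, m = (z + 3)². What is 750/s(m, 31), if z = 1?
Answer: 750/49 ≈ 15.306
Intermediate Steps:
m = 16 (m = (1 + 3)² = 4² = 16)
s(E, R) = 2 + E + R
750/s(m, 31) = 750/(2 + 16 + 31) = 750/49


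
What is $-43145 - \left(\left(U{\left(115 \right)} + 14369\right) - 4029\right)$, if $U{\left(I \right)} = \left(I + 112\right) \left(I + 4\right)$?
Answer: $-80498$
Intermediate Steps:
$U{\left(I \right)} = \left(4 + I\right) \left(112 + I\right)$ ($U{\left(I \right)} = \left(112 + I\right) \left(4 + I\right) = \left(4 + I\right) \left(112 + I\right)$)
$-43145 - \left(\left(U{\left(115 \right)} + 14369\right) - 4029\right) = -43145 - \left(\left(\left(448 + 115^{2} + 116 \cdot 115\right) + 14369\right) - 4029\right) = -43145 - \left(\left(\left(448 + 13225 + 13340\right) + 14369\right) - 4029\right) = -43145 - \left(\left(27013 + 14369\right) - 4029\right) = -43145 - \left(41382 - 4029\right) = -43145 - 37353 = -80498$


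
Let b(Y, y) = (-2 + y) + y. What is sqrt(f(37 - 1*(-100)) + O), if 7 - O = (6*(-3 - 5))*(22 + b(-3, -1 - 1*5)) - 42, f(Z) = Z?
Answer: sqrt(570) ≈ 23.875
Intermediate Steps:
b(Y, y) = -2 + 2*y
O = 433 (O = 7 - ((6*(-3 - 5))*(22 + (-2 + 2*(-1 - 1*5))) - 42) = 7 - ((6*(-8))*(22 + (-2 + 2*(-1 - 5))) - 42) = 7 - (-48*(22 + (-2 + 2*(-6))) - 42) = 7 - (-48*(22 + (-2 - 12)) - 42) = 7 - (-48*(22 - 14) - 42) = 7 - (-48*8 - 42) = 7 - (-384 - 42) = 7 - 1*(-426) = 7 + 426 = 433)
sqrt(f(37 - 1*(-100)) + O) = sqrt((37 - 1*(-100)) + 433) = sqrt((37 + 100) + 433) = sqrt(137 + 433) = sqrt(570)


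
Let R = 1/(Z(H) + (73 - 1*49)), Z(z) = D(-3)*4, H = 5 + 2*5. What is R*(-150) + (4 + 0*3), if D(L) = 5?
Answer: 13/22 ≈ 0.59091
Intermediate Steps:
H = 15 (H = 5 + 10 = 15)
Z(z) = 20 (Z(z) = 5*4 = 20)
R = 1/44 (R = 1/(20 + (73 - 1*49)) = 1/(20 + (73 - 49)) = 1/(20 + 24) = 1/44 ≈ 0.022727)
R*(-150) + (4 + 0*3) = (1/44)*(-150) + (4 + 0*3) = -75/22 + (4 + 0) = -75/22 + 4 = 13/22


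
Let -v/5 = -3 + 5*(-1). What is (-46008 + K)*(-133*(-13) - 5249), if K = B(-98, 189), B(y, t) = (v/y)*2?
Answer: 7935600640/49 ≈ 1.6195e+8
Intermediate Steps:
v = 40 (v = -5*(-3 + 5*(-1)) = -5*(-3 - 5) = -5*(-8) = 40)
B(y, t) = 80/y (B(y, t) = (40/y)*2 = 80/y)
K = -40/49 (K = 80/(-98) = 80*(-1/98) = -40/49 ≈ -0.81633)
(-46008 + K)*(-133*(-13) - 5249) = (-46008 - 40/49)*(-133*(-13) - 5249) = -2254432*(1729 - 5249)/49 = -2254432/49*(-3520) = 7935600640/49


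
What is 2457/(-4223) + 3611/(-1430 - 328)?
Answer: -19568659/7424034 ≈ -2.6359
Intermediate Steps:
2457/(-4223) + 3611/(-1430 - 328) = 2457*(-1/4223) + 3611/(-1758) = -2457/4223 + 3611*(-1/1758) = -2457/4223 - 3611/1758 = -19568659/7424034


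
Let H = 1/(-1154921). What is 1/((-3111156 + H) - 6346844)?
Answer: -1154921/10923242818001 ≈ -1.0573e-7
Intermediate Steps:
H = -1/1154921 ≈ -8.6586e-7
1/((-3111156 + H) - 6346844) = 1/((-3111156 - 1/1154921) - 6346844) = 1/(-3593139398677/1154921 - 6346844) = 1/(-10923242818001/1154921) = -1154921/10923242818001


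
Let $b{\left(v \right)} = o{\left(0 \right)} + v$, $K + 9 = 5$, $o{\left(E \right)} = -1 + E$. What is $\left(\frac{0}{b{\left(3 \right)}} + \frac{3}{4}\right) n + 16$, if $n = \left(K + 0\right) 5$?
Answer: $1$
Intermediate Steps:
$K = -4$ ($K = -9 + 5 = -4$)
$n = -20$ ($n = \left(-4 + 0\right) 5 = \left(-4\right) 5 = -20$)
$b{\left(v \right)} = -1 + v$ ($b{\left(v \right)} = \left(-1 + 0\right) + v = -1 + v$)
$\left(\frac{0}{b{\left(3 \right)}} + \frac{3}{4}\right) n + 16 = \left(\frac{0}{-1 + 3} + \frac{3}{4}\right) \left(-20\right) + 16 = \left(\frac{0}{2} + 3 \cdot \frac{1}{4}\right) \left(-20\right) + 16 = \left(0 \cdot \frac{1}{2} + \frac{3}{4}\right) \left(-20\right) + 16 = \left(0 + \frac{3}{4}\right) \left(-20\right) + 16 = \frac{3}{4} \left(-20\right) + 16 = -15 + 16 = 1$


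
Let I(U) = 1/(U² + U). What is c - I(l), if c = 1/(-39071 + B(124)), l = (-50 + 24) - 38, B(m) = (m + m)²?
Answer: -18401/90449856 ≈ -0.00020344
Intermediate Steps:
B(m) = 4*m² (B(m) = (2*m)² = 4*m²)
l = -64 (l = -26 - 38 = -64)
I(U) = 1/(U + U²)
c = 1/22433 (c = 1/(-39071 + 4*124²) = 1/(-39071 + 4*15376) = 1/(-39071 + 61504) = 1/22433 ≈ 4.4577e-5)
c - I(l) = 1/22433 - 1/((-64)*(1 - 64)) = 1/22433 - (-1)/(64*(-63)) = 1/22433 - (-1)*(-1)/(64*63) = 1/22433 - 1*1/4032 = 1/22433 - 1/4032 = -18401/90449856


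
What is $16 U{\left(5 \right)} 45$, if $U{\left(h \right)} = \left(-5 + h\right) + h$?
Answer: $3600$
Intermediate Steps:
$U{\left(h \right)} = -5 + 2 h$
$16 U{\left(5 \right)} 45 = 16 \left(-5 + 2 \cdot 5\right) 45 = 16 \left(-5 + 10\right) 45 = 16 \cdot 5 \cdot 45 = 80 \cdot 45 = 3600$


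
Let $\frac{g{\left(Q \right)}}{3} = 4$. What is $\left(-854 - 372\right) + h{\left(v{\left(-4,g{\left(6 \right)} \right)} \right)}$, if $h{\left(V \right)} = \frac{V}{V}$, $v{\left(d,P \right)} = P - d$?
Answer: $-1225$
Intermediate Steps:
$g{\left(Q \right)} = 12$ ($g{\left(Q \right)} = 3 \cdot 4 = 12$)
$h{\left(V \right)} = 1$
$\left(-854 - 372\right) + h{\left(v{\left(-4,g{\left(6 \right)} \right)} \right)} = \left(-854 - 372\right) + 1 = -1226 + 1 = -1225$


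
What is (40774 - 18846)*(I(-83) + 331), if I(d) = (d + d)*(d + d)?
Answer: 611506136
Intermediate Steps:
I(d) = 4*d² (I(d) = (2*d)*(2*d) = 4*d²)
(40774 - 18846)*(I(-83) + 331) = (40774 - 18846)*(4*(-83)² + 331) = 21928*(4*6889 + 331) = 21928*(27556 + 331) = 21928*27887 = 611506136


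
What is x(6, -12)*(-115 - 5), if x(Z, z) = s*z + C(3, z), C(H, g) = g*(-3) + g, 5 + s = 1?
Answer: -8640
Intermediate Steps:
s = -4 (s = -5 + 1 = -4)
C(H, g) = -2*g (C(H, g) = -3*g + g = -2*g)
x(Z, z) = -6*z (x(Z, z) = -4*z - 2*z = -6*z)
x(6, -12)*(-115 - 5) = (-6*(-12))*(-115 - 5) = 72*(-120) = -8640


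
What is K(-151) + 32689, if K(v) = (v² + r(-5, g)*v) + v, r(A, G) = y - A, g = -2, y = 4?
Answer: 53980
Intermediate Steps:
r(A, G) = 4 - A
K(v) = v² + 10*v (K(v) = (v² + (4 - 1*(-5))*v) + v = (v² + (4 + 5)*v) + v = (v² + 9*v) + v = v² + 10*v)
K(-151) + 32689 = -151*(10 - 151) + 32689 = -151*(-141) + 32689 = 21291 + 32689 = 53980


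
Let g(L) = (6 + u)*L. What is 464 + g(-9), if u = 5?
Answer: 365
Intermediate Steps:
g(L) = 11*L (g(L) = (6 + 5)*L = 11*L)
464 + g(-9) = 464 + 11*(-9) = 464 - 99 = 365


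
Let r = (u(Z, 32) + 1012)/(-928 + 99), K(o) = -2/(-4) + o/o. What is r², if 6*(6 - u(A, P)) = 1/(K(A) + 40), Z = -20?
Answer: 64252617361/42609629241 ≈ 1.5079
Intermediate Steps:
K(o) = 3/2 (K(o) = -2*(-¼) + 1 = ½ + 1 = 3/2)
u(A, P) = 1493/249 (u(A, P) = 6 - 1/(6*(3/2 + 40)) = 6 - 1/(6*83/2) = 6 - ⅙*2/83 = 6 - 1/249 = 1493/249)
r = -253481/206421 (r = (1493/249 + 1012)/(-928 + 99) = (253481/249)/(-829) = (253481/249)*(-1/829) = -253481/206421 ≈ -1.2280)
r² = (-253481/206421)² = 64252617361/42609629241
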